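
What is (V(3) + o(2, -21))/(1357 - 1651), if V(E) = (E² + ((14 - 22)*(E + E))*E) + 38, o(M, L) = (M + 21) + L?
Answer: 95/294 ≈ 0.32313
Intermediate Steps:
o(M, L) = 21 + L + M (o(M, L) = (21 + M) + L = 21 + L + M)
V(E) = 38 - 15*E² (V(E) = (E² + (-16*E)*E) + 38 = (E² - 16*E²) + 38 = -15*E² + 38 = 38 - 15*E²)
(V(3) + o(2, -21))/(1357 - 1651) = ((38 - 15*3²) + (21 - 21 + 2))/(1357 - 1651) = ((38 - 15*9) + 2)/(-294) = ((38 - 135) + 2)*(-1/294) = (-97 + 2)*(-1/294) = -95*(-1/294) = 95/294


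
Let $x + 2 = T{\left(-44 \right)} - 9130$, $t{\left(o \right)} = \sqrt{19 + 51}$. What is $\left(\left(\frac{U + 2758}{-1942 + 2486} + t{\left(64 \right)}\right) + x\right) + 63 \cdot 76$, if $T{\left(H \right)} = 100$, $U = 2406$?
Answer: $- \frac{575893}{136} + \sqrt{70} \approx -4226.1$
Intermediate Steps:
$t{\left(o \right)} = \sqrt{70}$
$x = -9032$ ($x = -2 + \left(100 - 9130\right) = -2 - 9030 = -9032$)
$\left(\left(\frac{U + 2758}{-1942 + 2486} + t{\left(64 \right)}\right) + x\right) + 63 \cdot 76 = \left(\left(\frac{2406 + 2758}{-1942 + 2486} + \sqrt{70}\right) - 9032\right) + 63 \cdot 76 = \left(\left(\frac{5164}{544} + \sqrt{70}\right) - 9032\right) + 4788 = \left(\left(5164 \cdot \frac{1}{544} + \sqrt{70}\right) - 9032\right) + 4788 = \left(\left(\frac{1291}{136} + \sqrt{70}\right) - 9032\right) + 4788 = \left(- \frac{1227061}{136} + \sqrt{70}\right) + 4788 = - \frac{575893}{136} + \sqrt{70}$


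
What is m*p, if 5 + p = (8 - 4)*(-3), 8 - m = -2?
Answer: -170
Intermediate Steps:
m = 10 (m = 8 - 1*(-2) = 8 + 2 = 10)
p = -17 (p = -5 + (8 - 4)*(-3) = -5 + 4*(-3) = -5 - 12 = -17)
m*p = 10*(-17) = -170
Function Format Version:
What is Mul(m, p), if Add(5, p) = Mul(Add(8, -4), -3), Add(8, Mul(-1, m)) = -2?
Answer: -170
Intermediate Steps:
m = 10 (m = Add(8, Mul(-1, -2)) = Add(8, 2) = 10)
p = -17 (p = Add(-5, Mul(Add(8, -4), -3)) = Add(-5, Mul(4, -3)) = Add(-5, -12) = -17)
Mul(m, p) = Mul(10, -17) = -170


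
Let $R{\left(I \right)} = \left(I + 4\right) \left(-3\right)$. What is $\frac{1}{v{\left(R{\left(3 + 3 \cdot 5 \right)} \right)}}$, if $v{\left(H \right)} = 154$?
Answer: $\frac{1}{154} \approx 0.0064935$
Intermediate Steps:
$R{\left(I \right)} = -12 - 3 I$ ($R{\left(I \right)} = \left(4 + I\right) \left(-3\right) = -12 - 3 I$)
$\frac{1}{v{\left(R{\left(3 + 3 \cdot 5 \right)} \right)}} = \frac{1}{154}$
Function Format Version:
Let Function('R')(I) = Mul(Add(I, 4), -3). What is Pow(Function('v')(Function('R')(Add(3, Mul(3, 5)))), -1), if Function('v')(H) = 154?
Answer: Rational(1, 154) ≈ 0.0064935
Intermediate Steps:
Function('R')(I) = Add(-12, Mul(-3, I)) (Function('R')(I) = Mul(Add(4, I), -3) = Add(-12, Mul(-3, I)))
Pow(Function('v')(Function('R')(Add(3, Mul(3, 5)))), -1) = Pow(154, -1) = Rational(1, 154)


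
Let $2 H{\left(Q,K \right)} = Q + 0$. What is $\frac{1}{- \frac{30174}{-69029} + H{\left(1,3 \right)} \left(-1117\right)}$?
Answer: $- \frac{138058}{77045045} \approx -0.0017919$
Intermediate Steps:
$H{\left(Q,K \right)} = \frac{Q}{2}$ ($H{\left(Q,K \right)} = \frac{Q + 0}{2} = \frac{Q}{2}$)
$\frac{1}{- \frac{30174}{-69029} + H{\left(1,3 \right)} \left(-1117\right)} = \frac{1}{- \frac{30174}{-69029} + \frac{1}{2} \cdot 1 \left(-1117\right)} = \frac{1}{\left(-30174\right) \left(- \frac{1}{69029}\right) + \frac{1}{2} \left(-1117\right)} = \frac{1}{\frac{30174}{69029} - \frac{1117}{2}} = \frac{1}{- \frac{77045045}{138058}} = - \frac{138058}{77045045}$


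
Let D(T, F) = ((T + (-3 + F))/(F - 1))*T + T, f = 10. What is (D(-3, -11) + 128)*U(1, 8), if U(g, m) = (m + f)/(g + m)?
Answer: 483/2 ≈ 241.50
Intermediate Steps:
U(g, m) = (10 + m)/(g + m) (U(g, m) = (m + 10)/(g + m) = (10 + m)/(g + m))
D(T, F) = T + T*(-3 + F + T)/(-1 + F) (D(T, F) = ((-3 + F + T)/(-1 + F))*T + T = T*(-3 + F + T)/(-1 + F) + T = T + T*(-3 + F + T)/(-1 + F))
(D(-3, -11) + 128)*U(1, 8) = (-3*(-4 - 3 + 2*(-11))/(-1 - 11) + 128)*((10 + 8)/(1 + 8)) = (-3*(-4 - 3 - 22)/(-12) + 128)*(18/9) = (-3*(-1/12)*(-29) + 128)*((1/9)*18) = (-29/4 + 128)*2 = (483/4)*2 = 483/2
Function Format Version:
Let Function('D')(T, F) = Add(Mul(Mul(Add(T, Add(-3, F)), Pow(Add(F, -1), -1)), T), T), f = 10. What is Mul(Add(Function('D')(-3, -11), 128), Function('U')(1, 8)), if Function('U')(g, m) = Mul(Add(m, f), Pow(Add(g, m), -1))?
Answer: Rational(483, 2) ≈ 241.50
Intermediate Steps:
Function('U')(g, m) = Mul(Pow(Add(g, m), -1), Add(10, m)) (Function('U')(g, m) = Mul(Add(m, 10), Pow(Add(g, m), -1)) = Mul(Add(10, m), Pow(Add(g, m), -1)) = Mul(Pow(Add(g, m), -1), Add(10, m)))
Function('D')(T, F) = Add(T, Mul(T, Pow(Add(-1, F), -1), Add(-3, F, T))) (Function('D')(T, F) = Add(Mul(Mul(Add(-3, F, T), Pow(Add(-1, F), -1)), T), T) = Add(Mul(Mul(Pow(Add(-1, F), -1), Add(-3, F, T)), T), T) = Add(Mul(T, Pow(Add(-1, F), -1), Add(-3, F, T)), T) = Add(T, Mul(T, Pow(Add(-1, F), -1), Add(-3, F, T))))
Mul(Add(Function('D')(-3, -11), 128), Function('U')(1, 8)) = Mul(Add(Mul(-3, Pow(Add(-1, -11), -1), Add(-4, -3, Mul(2, -11))), 128), Mul(Pow(Add(1, 8), -1), Add(10, 8))) = Mul(Add(Mul(-3, Pow(-12, -1), Add(-4, -3, -22)), 128), Mul(Pow(9, -1), 18)) = Mul(Add(Mul(-3, Rational(-1, 12), -29), 128), Mul(Rational(1, 9), 18)) = Mul(Add(Rational(-29, 4), 128), 2) = Mul(Rational(483, 4), 2) = Rational(483, 2)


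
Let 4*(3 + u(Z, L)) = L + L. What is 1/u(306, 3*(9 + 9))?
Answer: 1/24 ≈ 0.041667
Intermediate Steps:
u(Z, L) = -3 + L/2 (u(Z, L) = -3 + (L + L)/4 = -3 + (2*L)/4 = -3 + L/2)
1/u(306, 3*(9 + 9)) = 1/(-3 + (3*(9 + 9))/2) = 1/(-3 + (3*18)/2) = 1/(-3 + (½)*54) = 1/(-3 + 27) = 1/24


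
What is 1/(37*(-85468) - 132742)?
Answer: -1/3295058 ≈ -3.0348e-7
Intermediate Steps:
1/(37*(-85468) - 132742) = 1/(-3162316 - 132742) = 1/(-3295058) = -1/3295058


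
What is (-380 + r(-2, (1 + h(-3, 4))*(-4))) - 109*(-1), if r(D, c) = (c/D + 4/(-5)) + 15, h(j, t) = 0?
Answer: -1274/5 ≈ -254.80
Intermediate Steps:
r(D, c) = 71/5 + c/D (r(D, c) = (c/D + 4*(-⅕)) + 15 = (c/D - ⅘) + 15 = (-⅘ + c/D) + 15 = 71/5 + c/D)
(-380 + r(-2, (1 + h(-3, 4))*(-4))) - 109*(-1) = (-380 + (71/5 + ((1 + 0)*(-4))/(-2))) - 109*(-1) = (-380 + (71/5 + (1*(-4))*(-½))) + 109 = (-380 + (71/5 - 4*(-½))) + 109 = (-380 + (71/5 + 2)) + 109 = (-380 + 81/5) + 109 = -1819/5 + 109 = -1274/5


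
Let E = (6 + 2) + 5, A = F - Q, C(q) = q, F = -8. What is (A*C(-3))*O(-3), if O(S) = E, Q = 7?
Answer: 585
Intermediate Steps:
A = -15 (A = -8 - 1*7 = -8 - 7 = -15)
E = 13 (E = 8 + 5 = 13)
O(S) = 13
(A*C(-3))*O(-3) = -15*(-3)*13 = 45*13 = 585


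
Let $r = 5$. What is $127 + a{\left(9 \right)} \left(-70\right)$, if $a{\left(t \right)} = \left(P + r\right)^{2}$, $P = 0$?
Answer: $-1623$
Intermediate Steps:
$a{\left(t \right)} = 25$ ($a{\left(t \right)} = \left(0 + 5\right)^{2} = 5^{2} = 25$)
$127 + a{\left(9 \right)} \left(-70\right) = 127 + 25 \left(-70\right) = 127 - 1750 = -1623$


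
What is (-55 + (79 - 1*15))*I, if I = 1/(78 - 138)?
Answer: -3/20 ≈ -0.15000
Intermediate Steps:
I = -1/60 (I = 1/(-60) = -1/60 ≈ -0.016667)
(-55 + (79 - 1*15))*I = (-55 + (79 - 1*15))*(-1/60) = (-55 + (79 - 15))*(-1/60) = (-55 + 64)*(-1/60) = 9*(-1/60) = -3/20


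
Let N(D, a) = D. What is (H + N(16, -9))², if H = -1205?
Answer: 1413721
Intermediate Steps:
(H + N(16, -9))² = (-1205 + 16)² = (-1189)² = 1413721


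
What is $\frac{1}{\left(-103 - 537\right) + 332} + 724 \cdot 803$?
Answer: $\frac{179062575}{308} \approx 5.8137 \cdot 10^{5}$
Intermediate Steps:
$\frac{1}{\left(-103 - 537\right) + 332} + 724 \cdot 803 = \frac{1}{\left(-103 - 537\right) + 332} + 581372 = \frac{1}{-640 + 332} + 581372 = \frac{1}{-308} + 581372 = - \frac{1}{308} + 581372 = \frac{179062575}{308}$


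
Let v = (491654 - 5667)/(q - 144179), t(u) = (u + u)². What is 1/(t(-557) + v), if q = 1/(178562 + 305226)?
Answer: 69752070051/86561804810332040 ≈ 8.0581e-7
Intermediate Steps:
q = 1/483788 ≈ 2.0670e-6
t(u) = 4*u² (t(u) = (2*u)² = 4*u²)
v = -235114678756/69752070051 (v = (491654 - 5667)/(1/483788 - 144179) = 485987/(-69752070051/483788) = 485987*(-483788/69752070051) = -235114678756/69752070051 ≈ -3.3707)
1/(t(-557) + v) = 1/(4*(-557)² - 235114678756/69752070051) = 1/(4*310249 - 235114678756/69752070051) = 1/(1240996 - 235114678756/69752070051) = 1/(86561804810332040/69752070051) = 69752070051/86561804810332040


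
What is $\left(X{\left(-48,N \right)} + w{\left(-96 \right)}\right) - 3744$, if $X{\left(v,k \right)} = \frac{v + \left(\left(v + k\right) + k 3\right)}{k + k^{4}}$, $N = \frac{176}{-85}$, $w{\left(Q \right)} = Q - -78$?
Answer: $- \frac{200531898932}{53214161} \approx -3768.4$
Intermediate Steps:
$w{\left(Q \right)} = 78 + Q$ ($w{\left(Q \right)} = Q + 78 = 78 + Q$)
$N = - \frac{176}{85}$ ($N = 176 \left(- \frac{1}{85}\right) = - \frac{176}{85} \approx -2.0706$)
$X{\left(v,k \right)} = \frac{2 v + 4 k}{k + k^{4}}$ ($X{\left(v,k \right)} = \frac{v + \left(\left(k + v\right) + 3 k\right)}{k + k^{4}} = \frac{v + \left(v + 4 k\right)}{k + k^{4}} = \frac{2 v + 4 k}{k + k^{4}}$)
$\left(X{\left(-48,N \right)} + w{\left(-96 \right)}\right) - 3744 = \left(\frac{2 \left(-48\right) + 4 \left(- \frac{176}{85}\right)}{- \frac{176}{85} + \left(- \frac{176}{85}\right)^{4}} + \left(78 - 96\right)\right) - 3744 = \left(\frac{-96 - \frac{704}{85}}{- \frac{176}{85} + \frac{959512576}{52200625}} - 18\right) - 3744 = \left(\frac{1}{\frac{851426576}{52200625}} \left(- \frac{8864}{85}\right) - 18\right) - 3744 = \left(\frac{52200625}{851426576} \left(- \frac{8864}{85}\right) - 18\right) - 3744 = \left(- \frac{340225250}{53214161} - 18\right) - 3744 = - \frac{1298080148}{53214161} - 3744 = - \frac{200531898932}{53214161}$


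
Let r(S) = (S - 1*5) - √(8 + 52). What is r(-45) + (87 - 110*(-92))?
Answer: 10157 - 2*√15 ≈ 10149.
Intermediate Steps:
r(S) = -5 + S - 2*√15 (r(S) = (S - 5) - √60 = (-5 + S) - 2*√15 = -5 + S - 2*√15)
r(-45) + (87 - 110*(-92)) = (-5 - 45 - 2*√15) + (87 - 110*(-92)) = (-50 - 2*√15) + (87 + 10120) = (-50 - 2*√15) + 10207 = 10157 - 2*√15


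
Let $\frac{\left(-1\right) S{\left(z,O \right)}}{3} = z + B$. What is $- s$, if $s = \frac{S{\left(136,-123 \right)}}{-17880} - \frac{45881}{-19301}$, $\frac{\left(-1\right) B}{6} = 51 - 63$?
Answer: $- \frac{34683171}{14379245} \approx -2.412$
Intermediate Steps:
$B = 72$ ($B = - 6 \left(51 - 63\right) = \left(-6\right) \left(-12\right) = 72$)
$S{\left(z,O \right)} = -216 - 3 z$ ($S{\left(z,O \right)} = - 3 \left(z + 72\right) = - 3 \left(72 + z\right) = -216 - 3 z$)
$s = \frac{34683171}{14379245}$ ($s = \frac{-216 - 408}{-17880} - \frac{45881}{-19301} = \left(-216 - 408\right) \left(- \frac{1}{17880}\right) - - \frac{45881}{19301} = \left(-624\right) \left(- \frac{1}{17880}\right) + \frac{45881}{19301} = \frac{26}{745} + \frac{45881}{19301} = \frac{34683171}{14379245} \approx 2.412$)
$- s = \left(-1\right) \frac{34683171}{14379245} = - \frac{34683171}{14379245}$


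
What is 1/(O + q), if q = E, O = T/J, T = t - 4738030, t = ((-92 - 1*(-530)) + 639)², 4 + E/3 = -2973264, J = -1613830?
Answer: -1613830/14395043711219 ≈ -1.1211e-7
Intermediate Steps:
E = -8919804 (E = -12 + 3*(-2973264) = -12 - 8919792 = -8919804)
t = 1159929 (t = ((-92 + 530) + 639)² = (438 + 639)² = 1077² = 1159929)
T = -3578101 (T = 1159929 - 4738030 = -3578101)
O = 3578101/1613830 (O = -3578101/(-1613830) = -3578101*(-1/1613830) = 3578101/1613830 ≈ 2.2171)
q = -8919804
1/(O + q) = 1/(3578101/1613830 - 8919804) = 1/(-14395043711219/1613830) = -1613830/14395043711219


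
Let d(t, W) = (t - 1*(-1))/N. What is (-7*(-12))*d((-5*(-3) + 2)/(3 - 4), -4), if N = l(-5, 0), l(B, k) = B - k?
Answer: 1344/5 ≈ 268.80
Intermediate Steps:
N = -5 (N = -5 - 1*0 = -5 + 0 = -5)
d(t, W) = -⅕ - t/5 (d(t, W) = (t - 1*(-1))/(-5) = (t + 1)*(-⅕) = (1 + t)*(-⅕) = -⅕ - t/5)
(-7*(-12))*d((-5*(-3) + 2)/(3 - 4), -4) = (-7*(-12))*(-⅕ - (-5*(-3) + 2)/(5*(3 - 4))) = 84*(-⅕ - (15 + 2)/(5*(-1))) = 84*(-⅕ - 17*(-1)/5) = 84*(-⅕ - ⅕*(-17)) = 84*(-⅕ + 17/5) = 84*(16/5) = 1344/5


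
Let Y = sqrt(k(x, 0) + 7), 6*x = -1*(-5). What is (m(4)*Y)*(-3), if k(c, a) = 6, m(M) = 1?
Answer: -3*sqrt(13) ≈ -10.817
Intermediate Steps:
x = 5/6 (x = (-1*(-5))/6 = (1/6)*5 = 5/6 ≈ 0.83333)
Y = sqrt(13) (Y = sqrt(6 + 7) = sqrt(13) ≈ 3.6056)
(m(4)*Y)*(-3) = (1*sqrt(13))*(-3) = sqrt(13)*(-3) = -3*sqrt(13)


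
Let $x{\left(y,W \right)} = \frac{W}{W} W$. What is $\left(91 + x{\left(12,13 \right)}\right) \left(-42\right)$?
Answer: $-4368$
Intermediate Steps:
$x{\left(y,W \right)} = W$ ($x{\left(y,W \right)} = 1 W = W$)
$\left(91 + x{\left(12,13 \right)}\right) \left(-42\right) = \left(91 + 13\right) \left(-42\right) = 104 \left(-42\right) = -4368$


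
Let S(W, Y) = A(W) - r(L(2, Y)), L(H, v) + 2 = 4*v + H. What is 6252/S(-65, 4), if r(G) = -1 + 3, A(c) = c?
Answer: -6252/67 ≈ -93.313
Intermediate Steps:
L(H, v) = -2 + H + 4*v (L(H, v) = -2 + (4*v + H) = -2 + (H + 4*v) = -2 + H + 4*v)
r(G) = 2
S(W, Y) = -2 + W (S(W, Y) = W - 1*2 = W - 2 = -2 + W)
6252/S(-65, 4) = 6252/(-2 - 65) = 6252/(-67) = 6252*(-1/67) = -6252/67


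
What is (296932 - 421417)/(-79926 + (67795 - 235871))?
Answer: 124485/248002 ≈ 0.50195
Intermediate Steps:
(296932 - 421417)/(-79926 + (67795 - 235871)) = -124485/(-79926 - 168076) = -124485/(-248002) = -124485*(-1/248002) = 124485/248002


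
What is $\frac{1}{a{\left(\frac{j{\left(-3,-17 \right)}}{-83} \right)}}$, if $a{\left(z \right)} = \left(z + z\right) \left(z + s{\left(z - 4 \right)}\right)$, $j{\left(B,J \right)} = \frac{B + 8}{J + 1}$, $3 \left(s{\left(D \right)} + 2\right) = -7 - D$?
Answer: $- \frac{1322688}{29855} \approx -44.304$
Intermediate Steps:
$s{\left(D \right)} = - \frac{13}{3} - \frac{D}{3}$ ($s{\left(D \right)} = -2 + \frac{-7 - D}{3} = -2 - \left(\frac{7}{3} + \frac{D}{3}\right) = - \frac{13}{3} - \frac{D}{3}$)
$j{\left(B,J \right)} = \frac{8 + B}{1 + J}$
$a{\left(z \right)} = 2 z \left(-3 + \frac{2 z}{3}\right)$ ($a{\left(z \right)} = \left(z + z\right) \left(z - \left(\frac{13}{3} + \frac{z - 4}{3}\right)\right) = 2 z \left(z - \left(\frac{13}{3} + \frac{-4 + z}{3}\right)\right) = 2 z \left(z - \left(3 + \frac{z}{3}\right)\right) = 2 z \left(-3 + \frac{2 z}{3}\right)$)
$\frac{1}{a{\left(\frac{j{\left(-3,-17 \right)}}{-83} \right)}} = \frac{1}{\frac{2}{3} \frac{\frac{1}{1 - 17} \left(8 - 3\right)}{-83} \left(-9 + 2 \frac{\frac{1}{1 - 17} \left(8 - 3\right)}{-83}\right)} = \frac{1}{\frac{2}{3} \frac{1}{-16} \cdot 5 \left(- \frac{1}{83}\right) \left(-9 + 2 \frac{1}{-16} \cdot 5 \left(- \frac{1}{83}\right)\right)} = \frac{1}{\frac{2}{3} \left(- \frac{1}{16}\right) 5 \left(- \frac{1}{83}\right) \left(-9 + 2 \left(- \frac{1}{16}\right) 5 \left(- \frac{1}{83}\right)\right)} = \frac{1}{\frac{2}{3} \left(\left(- \frac{5}{16}\right) \left(- \frac{1}{83}\right)\right) \left(-9 + 2 \left(\left(- \frac{5}{16}\right) \left(- \frac{1}{83}\right)\right)\right)} = \frac{1}{\frac{2}{3} \cdot \frac{5}{1328} \left(-9 + 2 \cdot \frac{5}{1328}\right)} = \frac{1}{\frac{2}{3} \cdot \frac{5}{1328} \left(-9 + \frac{5}{664}\right)} = \frac{1}{\frac{2}{3} \cdot \frac{5}{1328} \left(- \frac{5971}{664}\right)} = \frac{1}{- \frac{29855}{1322688}} = - \frac{1322688}{29855}$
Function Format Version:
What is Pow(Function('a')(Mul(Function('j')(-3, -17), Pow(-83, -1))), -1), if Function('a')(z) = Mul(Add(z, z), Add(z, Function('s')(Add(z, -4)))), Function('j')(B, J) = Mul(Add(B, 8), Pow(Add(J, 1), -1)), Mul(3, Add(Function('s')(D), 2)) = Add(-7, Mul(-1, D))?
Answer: Rational(-1322688, 29855) ≈ -44.304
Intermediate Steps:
Function('s')(D) = Add(Rational(-13, 3), Mul(Rational(-1, 3), D)) (Function('s')(D) = Add(-2, Mul(Rational(1, 3), Add(-7, Mul(-1, D)))) = Add(-2, Add(Rational(-7, 3), Mul(Rational(-1, 3), D))) = Add(Rational(-13, 3), Mul(Rational(-1, 3), D)))
Function('j')(B, J) = Mul(Pow(Add(1, J), -1), Add(8, B)) (Function('j')(B, J) = Mul(Add(8, B), Pow(Add(1, J), -1)) = Mul(Pow(Add(1, J), -1), Add(8, B)))
Function('a')(z) = Mul(2, z, Add(-3, Mul(Rational(2, 3), z))) (Function('a')(z) = Mul(Add(z, z), Add(z, Add(Rational(-13, 3), Mul(Rational(-1, 3), Add(z, -4))))) = Mul(Mul(2, z), Add(z, Add(Rational(-13, 3), Mul(Rational(-1, 3), Add(-4, z))))) = Mul(Mul(2, z), Add(z, Add(Rational(-13, 3), Add(Rational(4, 3), Mul(Rational(-1, 3), z))))) = Mul(Mul(2, z), Add(z, Add(-3, Mul(Rational(-1, 3), z)))) = Mul(Mul(2, z), Add(-3, Mul(Rational(2, 3), z))) = Mul(2, z, Add(-3, Mul(Rational(2, 3), z))))
Pow(Function('a')(Mul(Function('j')(-3, -17), Pow(-83, -1))), -1) = Pow(Mul(Rational(2, 3), Mul(Mul(Pow(Add(1, -17), -1), Add(8, -3)), Pow(-83, -1)), Add(-9, Mul(2, Mul(Mul(Pow(Add(1, -17), -1), Add(8, -3)), Pow(-83, -1))))), -1) = Pow(Mul(Rational(2, 3), Mul(Mul(Pow(-16, -1), 5), Rational(-1, 83)), Add(-9, Mul(2, Mul(Mul(Pow(-16, -1), 5), Rational(-1, 83))))), -1) = Pow(Mul(Rational(2, 3), Mul(Mul(Rational(-1, 16), 5), Rational(-1, 83)), Add(-9, Mul(2, Mul(Mul(Rational(-1, 16), 5), Rational(-1, 83))))), -1) = Pow(Mul(Rational(2, 3), Mul(Rational(-5, 16), Rational(-1, 83)), Add(-9, Mul(2, Mul(Rational(-5, 16), Rational(-1, 83))))), -1) = Pow(Mul(Rational(2, 3), Rational(5, 1328), Add(-9, Mul(2, Rational(5, 1328)))), -1) = Pow(Mul(Rational(2, 3), Rational(5, 1328), Add(-9, Rational(5, 664))), -1) = Pow(Mul(Rational(2, 3), Rational(5, 1328), Rational(-5971, 664)), -1) = Pow(Rational(-29855, 1322688), -1) = Rational(-1322688, 29855)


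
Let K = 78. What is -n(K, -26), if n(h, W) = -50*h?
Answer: 3900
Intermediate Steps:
-n(K, -26) = -(-50)*78 = -1*(-3900) = 3900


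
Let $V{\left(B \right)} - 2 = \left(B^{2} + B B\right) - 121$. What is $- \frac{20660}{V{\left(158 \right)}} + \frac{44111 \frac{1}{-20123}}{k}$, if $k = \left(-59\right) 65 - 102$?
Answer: $- \frac{1634575900861}{3946080718059} \approx -0.41423$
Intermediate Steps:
$V{\left(B \right)} = -119 + 2 B^{2}$ ($V{\left(B \right)} = 2 - \left(121 - B^{2} - B B\right) = 2 + \left(\left(B^{2} + B^{2}\right) - 121\right) = 2 + \left(2 B^{2} - 121\right) = 2 + \left(-121 + 2 B^{2}\right) = -119 + 2 B^{2}$)
$k = -3937$ ($k = -3835 - 102 = -3937$)
$- \frac{20660}{V{\left(158 \right)}} + \frac{44111 \frac{1}{-20123}}{k} = - \frac{20660}{-119 + 2 \cdot 158^{2}} + \frac{44111 \frac{1}{-20123}}{-3937} = - \frac{20660}{-119 + 2 \cdot 24964} + 44111 \left(- \frac{1}{20123}\right) \left(- \frac{1}{3937}\right) = - \frac{20660}{-119 + 49928} - - \frac{44111}{79224251} = - \frac{20660}{49809} + \frac{44111}{79224251} = - \frac{1634575900861}{3946080718059}$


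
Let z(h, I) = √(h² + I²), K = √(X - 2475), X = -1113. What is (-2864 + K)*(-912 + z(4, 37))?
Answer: 2*(912 - √1385)*(1432 - I*√897) ≈ 2.5054e+6 - 52400.0*I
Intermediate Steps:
K = 2*I*√897 (K = √(-1113 - 2475) = √(-3588) = 2*I*√897 ≈ 59.9*I)
z(h, I) = √(I² + h²)
(-2864 + K)*(-912 + z(4, 37)) = (-2864 + 2*I*√897)*(-912 + √(37² + 4²)) = (-2864 + 2*I*√897)*(-912 + √(1369 + 16)) = (-2864 + 2*I*√897)*(-912 + √1385)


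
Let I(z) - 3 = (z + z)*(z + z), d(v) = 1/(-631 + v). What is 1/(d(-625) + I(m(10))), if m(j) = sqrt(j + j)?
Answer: 1256/104247 ≈ 0.012048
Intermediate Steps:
m(j) = sqrt(2)*sqrt(j) (m(j) = sqrt(2*j) = sqrt(2)*sqrt(j))
I(z) = 3 + 4*z**2 (I(z) = 3 + (z + z)*(z + z) = 3 + (2*z)*(2*z) = 3 + 4*z**2)
1/(d(-625) + I(m(10))) = 1/(1/(-631 - 625) + (3 + 4*(sqrt(2)*sqrt(10))**2)) = 1/(1/(-1256) + (3 + 4*(2*sqrt(5))**2)) = 1/(-1/1256 + (3 + 4*20)) = 1/(-1/1256 + (3 + 80)) = 1/(-1/1256 + 83) = 1/(104247/1256) = 1256/104247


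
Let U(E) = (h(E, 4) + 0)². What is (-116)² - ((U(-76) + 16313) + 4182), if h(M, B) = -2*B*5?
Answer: -8639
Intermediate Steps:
h(M, B) = -10*B
U(E) = 1600 (U(E) = (-10*4 + 0)² = (-40 + 0)² = (-40)² = 1600)
(-116)² - ((U(-76) + 16313) + 4182) = (-116)² - ((1600 + 16313) + 4182) = 13456 - (17913 + 4182) = 13456 - 1*22095 = 13456 - 22095 = -8639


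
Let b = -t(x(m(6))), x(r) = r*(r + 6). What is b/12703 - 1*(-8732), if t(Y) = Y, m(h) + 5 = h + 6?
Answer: 110922505/12703 ≈ 8732.0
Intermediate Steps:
m(h) = 1 + h (m(h) = -5 + (h + 6) = -5 + (6 + h) = 1 + h)
x(r) = r*(6 + r)
b = -91 (b = -(1 + 6)*(6 + (1 + 6)) = -7*(6 + 7) = -7*13 = -1*91 = -91)
b/12703 - 1*(-8732) = -91/12703 - 1*(-8732) = -91*1/12703 + 8732 = -91/12703 + 8732 = 110922505/12703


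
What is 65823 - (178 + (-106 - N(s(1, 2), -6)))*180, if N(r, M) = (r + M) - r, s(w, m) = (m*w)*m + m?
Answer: 51783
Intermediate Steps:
s(w, m) = m + w*m**2 (s(w, m) = w*m**2 + m = m + w*m**2)
N(r, M) = M (N(r, M) = (M + r) - r = M)
65823 - (178 + (-106 - N(s(1, 2), -6)))*180 = 65823 - (178 + (-106 - 1*(-6)))*180 = 65823 - (178 + (-106 + 6))*180 = 65823 - (178 - 100)*180 = 65823 - 78*180 = 65823 - 1*14040 = 65823 - 14040 = 51783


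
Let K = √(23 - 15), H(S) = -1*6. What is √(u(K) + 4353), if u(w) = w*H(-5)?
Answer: √(4353 - 12*√2) ≈ 65.849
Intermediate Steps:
H(S) = -6
K = 2*√2 (K = √8 = 2*√2 ≈ 2.8284)
u(w) = -6*w (u(w) = w*(-6) = -6*w)
√(u(K) + 4353) = √(-12*√2 + 4353) = √(4353 - 12*√2)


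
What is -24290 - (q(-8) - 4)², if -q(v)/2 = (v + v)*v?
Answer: -91890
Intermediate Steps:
q(v) = -4*v² (q(v) = -2*(v + v)*v = -2*2*v*v = -4*v²)
-24290 - (q(-8) - 4)² = -24290 - (-4*(-8)² - 4)² = -24290 - (-4*64 - 4)² = -24290 - (-256 - 4)² = -24290 - 1*(-260)² = -24290 - 1*67600 = -24290 - 67600 = -91890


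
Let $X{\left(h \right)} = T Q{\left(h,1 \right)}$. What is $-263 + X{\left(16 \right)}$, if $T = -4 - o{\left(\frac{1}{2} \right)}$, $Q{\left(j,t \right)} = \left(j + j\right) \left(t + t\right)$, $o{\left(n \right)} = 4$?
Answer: $-775$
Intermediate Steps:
$Q{\left(j,t \right)} = 4 j t$ ($Q{\left(j,t \right)} = 2 j 2 t = 4 j t$)
$T = -8$ ($T = -4 - 4 = -8$)
$X{\left(h \right)} = - 32 h$ ($X{\left(h \right)} = - 8 \cdot 4 h 1 = - 8 \cdot 4 h = - 32 h$)
$-263 + X{\left(16 \right)} = -263 - 512 = -775$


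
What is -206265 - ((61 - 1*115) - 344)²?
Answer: -364669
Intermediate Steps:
-206265 - ((61 - 1*115) - 344)² = -206265 - ((61 - 115) - 344)² = -206265 - (-54 - 344)² = -206265 - 1*(-398)² = -206265 - 1*158404 = -206265 - 158404 = -364669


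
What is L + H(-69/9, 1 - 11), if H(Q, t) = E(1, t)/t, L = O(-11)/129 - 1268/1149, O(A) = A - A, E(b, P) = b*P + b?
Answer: -2339/11490 ≈ -0.20357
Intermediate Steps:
E(b, P) = b + P*b (E(b, P) = P*b + b = b + P*b)
O(A) = 0
L = -1268/1149 (L = 0/129 - 1268/1149 = 0*(1/129) - 1268*1/1149 = 0 - 1268/1149 = -1268/1149 ≈ -1.1036)
H(Q, t) = (1 + t)/t (H(Q, t) = (1*(1 + t))/t = (1 + t)/t)
L + H(-69/9, 1 - 11) = -1268/1149 + (1 + (1 - 11))/(1 - 11) = -1268/1149 + (1 - 10)/(-10) = -1268/1149 - 1/10*(-9) = -1268/1149 + 9/10 = -2339/11490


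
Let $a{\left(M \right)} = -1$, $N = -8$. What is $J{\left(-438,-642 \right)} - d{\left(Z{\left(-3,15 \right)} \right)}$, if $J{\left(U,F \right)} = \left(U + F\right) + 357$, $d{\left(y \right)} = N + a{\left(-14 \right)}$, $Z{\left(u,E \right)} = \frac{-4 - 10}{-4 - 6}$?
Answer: $-714$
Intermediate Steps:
$Z{\left(u,E \right)} = \frac{7}{5}$ ($Z{\left(u,E \right)} = - \frac{14}{-10} = \left(-14\right) \left(- \frac{1}{10}\right) = \frac{7}{5}$)
$d{\left(y \right)} = -9$ ($d{\left(y \right)} = -8 - 1 = -9$)
$J{\left(U,F \right)} = 357 + F + U$ ($J{\left(U,F \right)} = \left(F + U\right) + 357 = 357 + F + U$)
$J{\left(-438,-642 \right)} - d{\left(Z{\left(-3,15 \right)} \right)} = \left(357 - 642 - 438\right) - -9 = -723 + 9 = -714$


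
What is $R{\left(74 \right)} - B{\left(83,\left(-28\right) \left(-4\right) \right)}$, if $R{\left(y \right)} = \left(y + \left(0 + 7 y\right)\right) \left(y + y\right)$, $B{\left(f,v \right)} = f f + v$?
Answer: $80615$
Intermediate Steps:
$B{\left(f,v \right)} = v + f^{2}$ ($B{\left(f,v \right)} = f^{2} + v = v + f^{2}$)
$R{\left(y \right)} = 16 y^{2}$ ($R{\left(y \right)} = \left(y + 7 y\right) 2 y = 8 y 2 y = 16 y^{2}$)
$R{\left(74 \right)} - B{\left(83,\left(-28\right) \left(-4\right) \right)} = 16 \cdot 74^{2} - \left(\left(-28\right) \left(-4\right) + 83^{2}\right) = 16 \cdot 5476 - \left(112 + 6889\right) = 87616 - 7001 = 80615$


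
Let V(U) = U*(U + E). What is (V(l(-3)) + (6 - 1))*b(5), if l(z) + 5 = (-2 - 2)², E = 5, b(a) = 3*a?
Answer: 2715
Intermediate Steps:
l(z) = 11 (l(z) = -5 + (-2 - 2)² = -5 + (-4)² = -5 + 16 = 11)
V(U) = U*(5 + U) (V(U) = U*(U + 5) = U*(5 + U))
(V(l(-3)) + (6 - 1))*b(5) = (11*(5 + 11) + (6 - 1))*(3*5) = (11*16 + 5)*15 = (176 + 5)*15 = 181*15 = 2715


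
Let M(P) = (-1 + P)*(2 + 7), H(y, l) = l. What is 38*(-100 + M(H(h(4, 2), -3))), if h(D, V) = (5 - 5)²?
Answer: -5168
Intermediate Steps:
h(D, V) = 0 (h(D, V) = 0² = 0)
M(P) = -9 + 9*P (M(P) = (-1 + P)*9 = -9 + 9*P)
38*(-100 + M(H(h(4, 2), -3))) = 38*(-100 + (-9 + 9*(-3))) = 38*(-100 + (-9 - 27)) = 38*(-100 - 36) = 38*(-136) = -5168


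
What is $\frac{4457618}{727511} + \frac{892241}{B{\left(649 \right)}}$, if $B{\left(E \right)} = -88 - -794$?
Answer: $\frac{652262220459}{513622766} \approx 1269.9$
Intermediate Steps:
$B{\left(E \right)} = 706$ ($B{\left(E \right)} = -88 + 794 = 706$)
$\frac{4457618}{727511} + \frac{892241}{B{\left(649 \right)}} = \frac{4457618}{727511} + \frac{892241}{706} = \frac{652262220459}{513622766}$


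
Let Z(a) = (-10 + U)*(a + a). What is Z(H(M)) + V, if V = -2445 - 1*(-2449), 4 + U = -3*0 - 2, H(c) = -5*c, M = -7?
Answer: -1116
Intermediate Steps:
U = -6 (U = -4 + (-3*0 - 2) = -4 + (0 - 2) = -4 - 2 = -6)
Z(a) = -32*a (Z(a) = (-10 - 6)*(a + a) = -32*a)
V = 4 (V = -2445 + 2449 = 4)
Z(H(M)) + V = -(-160)*(-7) + 4 = -32*35 + 4 = -1120 + 4 = -1116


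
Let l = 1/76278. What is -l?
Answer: -1/76278 ≈ -1.3110e-5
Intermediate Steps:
l = 1/76278 ≈ 1.3110e-5
-l = -1*1/76278 = -1/76278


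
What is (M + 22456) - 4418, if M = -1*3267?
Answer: 14771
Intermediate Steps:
M = -3267
(M + 22456) - 4418 = (-3267 + 22456) - 4418 = 19189 - 4418 = 14771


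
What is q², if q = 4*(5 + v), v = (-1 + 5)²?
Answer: 7056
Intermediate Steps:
v = 16 (v = 4² = 16)
q = 84 (q = 4*(5 + 16) = 4*21 = 84)
q² = 84² = 7056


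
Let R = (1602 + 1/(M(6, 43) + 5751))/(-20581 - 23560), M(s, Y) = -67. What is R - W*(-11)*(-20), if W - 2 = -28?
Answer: 1435124273911/250897444 ≈ 5720.0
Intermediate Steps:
W = -26 (W = 2 - 28 = -26)
R = -9105769/250897444 (R = (1602 + 1/(-67 + 5751))/(-20581 - 23560) = (1602 + 1/5684)/(-44141) = (1602 + 1/5684)*(-1/44141) = (9105769/5684)*(-1/44141) = -9105769/250897444 ≈ -0.036293)
R - W*(-11)*(-20) = -9105769/250897444 - (-26*(-11))*(-20) = -9105769/250897444 - 286*(-20) = -9105769/250897444 - 1*(-5720) = -9105769/250897444 + 5720 = 1435124273911/250897444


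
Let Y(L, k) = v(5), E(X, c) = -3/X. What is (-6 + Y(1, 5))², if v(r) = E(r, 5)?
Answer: 1089/25 ≈ 43.560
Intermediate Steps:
v(r) = -3/r
Y(L, k) = -⅗ (Y(L, k) = -3/5 = -3*⅕ = -⅗)
(-6 + Y(1, 5))² = (-6 - ⅗)² = (-33/5)² = 1089/25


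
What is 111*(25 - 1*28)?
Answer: -333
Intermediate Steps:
111*(25 - 1*28) = 111*(25 - 28) = 111*(-3) = -333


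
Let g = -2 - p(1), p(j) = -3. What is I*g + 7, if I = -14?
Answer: -7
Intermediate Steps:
g = 1 (g = -2 - 1*(-3) = -2 + 3 = 1)
I*g + 7 = -14*1 + 7 = -14 + 7 = -7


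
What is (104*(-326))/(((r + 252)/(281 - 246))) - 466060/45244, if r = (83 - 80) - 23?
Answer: -1681139565/328019 ≈ -5125.1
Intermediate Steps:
r = -20 (r = 3 - 23 = -20)
(104*(-326))/(((r + 252)/(281 - 246))) - 466060/45244 = (104*(-326))/(((-20 + 252)/(281 - 246))) - 466060/45244 = -33904/(232/35) - 466060*1/45244 = -33904/(232*(1/35)) - 116515/11311 = -33904/232/35 - 116515/11311 = -33904*35/232 - 116515/11311 = -148330/29 - 116515/11311 = -1681139565/328019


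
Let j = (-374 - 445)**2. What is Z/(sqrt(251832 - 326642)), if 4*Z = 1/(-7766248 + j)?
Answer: I*sqrt(74810)/2123253529880 ≈ 1.2882e-10*I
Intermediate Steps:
j = 670761 (j = (-819)**2 = 670761)
Z = -1/28381948 (Z = 1/(4*(-7766248 + 670761)) = (1/4)/(-7095487) = (1/4)*(-1/7095487) = -1/28381948 ≈ -3.5234e-8)
Z/(sqrt(251832 - 326642)) = -1/(28381948*sqrt(251832 - 326642)) = -(-I*sqrt(74810)/74810)/28381948 = -(-1)*I*sqrt(74810)/2123253529880 = I*sqrt(74810)/2123253529880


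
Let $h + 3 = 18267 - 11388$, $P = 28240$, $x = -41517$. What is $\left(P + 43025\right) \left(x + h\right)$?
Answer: $-2468690865$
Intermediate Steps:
$h = 6876$ ($h = -3 + \left(18267 - 11388\right) = -3 + 6879 = 6876$)
$\left(P + 43025\right) \left(x + h\right) = \left(28240 + 43025\right) \left(-41517 + 6876\right) = 71265 \left(-34641\right) = -2468690865$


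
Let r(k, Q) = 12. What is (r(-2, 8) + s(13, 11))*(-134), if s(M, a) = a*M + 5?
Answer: -21440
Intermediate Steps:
s(M, a) = 5 + M*a (s(M, a) = M*a + 5 = 5 + M*a)
(r(-2, 8) + s(13, 11))*(-134) = (12 + (5 + 13*11))*(-134) = (12 + (5 + 143))*(-134) = (12 + 148)*(-134) = 160*(-134) = -21440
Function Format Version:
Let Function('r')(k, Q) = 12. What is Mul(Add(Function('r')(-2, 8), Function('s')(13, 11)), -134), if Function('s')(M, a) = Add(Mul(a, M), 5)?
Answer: -21440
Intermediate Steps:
Function('s')(M, a) = Add(5, Mul(M, a)) (Function('s')(M, a) = Add(Mul(M, a), 5) = Add(5, Mul(M, a)))
Mul(Add(Function('r')(-2, 8), Function('s')(13, 11)), -134) = Mul(Add(12, Add(5, Mul(13, 11))), -134) = Mul(Add(12, Add(5, 143)), -134) = Mul(Add(12, 148), -134) = Mul(160, -134) = -21440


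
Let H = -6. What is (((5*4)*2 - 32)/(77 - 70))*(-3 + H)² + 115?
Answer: 1453/7 ≈ 207.57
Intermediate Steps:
(((5*4)*2 - 32)/(77 - 70))*(-3 + H)² + 115 = (((5*4)*2 - 32)/(77 - 70))*(-3 - 6)² + 115 = ((20*2 - 32)/7)*(-9)² + 115 = ((40 - 32)*(⅐))*81 + 115 = (8*(⅐))*81 + 115 = (8/7)*81 + 115 = 648/7 + 115 = 1453/7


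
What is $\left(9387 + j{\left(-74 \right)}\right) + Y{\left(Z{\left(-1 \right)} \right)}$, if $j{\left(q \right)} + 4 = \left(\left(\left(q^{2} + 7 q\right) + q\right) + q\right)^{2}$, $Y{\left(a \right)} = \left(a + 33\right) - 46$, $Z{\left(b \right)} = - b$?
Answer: $23145471$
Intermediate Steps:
$Y{\left(a \right)} = -13 + a$ ($Y{\left(a \right)} = \left(33 + a\right) - 46 = -13 + a$)
$j{\left(q \right)} = -4 + \left(q^{2} + 9 q\right)^{2}$ ($j{\left(q \right)} = -4 + \left(\left(\left(q^{2} + 7 q\right) + q\right) + q\right)^{2} = -4 + \left(\left(q^{2} + 8 q\right) + q\right)^{2} = -4 + \left(q^{2} + 9 q\right)^{2}$)
$\left(9387 + j{\left(-74 \right)}\right) + Y{\left(Z{\left(-1 \right)} \right)} = \left(9387 - \left(4 - \left(-74\right)^{2} \left(9 - 74\right)^{2}\right)\right) - 12 = \left(9387 - \left(4 - 5476 \left(-65\right)^{2}\right)\right) + \left(-13 + 1\right) = \left(9387 + \left(-4 + 5476 \cdot 4225\right)\right) - 12 = \left(9387 + \left(-4 + 23136100\right)\right) - 12 = \left(9387 + 23136096\right) - 12 = 23145483 - 12 = 23145471$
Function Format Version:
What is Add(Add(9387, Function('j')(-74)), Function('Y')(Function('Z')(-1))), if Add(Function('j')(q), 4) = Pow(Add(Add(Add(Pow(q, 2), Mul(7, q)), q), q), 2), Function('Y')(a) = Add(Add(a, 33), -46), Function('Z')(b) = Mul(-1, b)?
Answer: 23145471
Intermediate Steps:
Function('Y')(a) = Add(-13, a) (Function('Y')(a) = Add(Add(33, a), -46) = Add(-13, a))
Function('j')(q) = Add(-4, Pow(Add(Pow(q, 2), Mul(9, q)), 2)) (Function('j')(q) = Add(-4, Pow(Add(Add(Add(Pow(q, 2), Mul(7, q)), q), q), 2)) = Add(-4, Pow(Add(Add(Pow(q, 2), Mul(8, q)), q), 2)) = Add(-4, Pow(Add(Pow(q, 2), Mul(9, q)), 2)))
Add(Add(9387, Function('j')(-74)), Function('Y')(Function('Z')(-1))) = Add(Add(9387, Add(-4, Mul(Pow(-74, 2), Pow(Add(9, -74), 2)))), Add(-13, Mul(-1, -1))) = Add(Add(9387, Add(-4, Mul(5476, Pow(-65, 2)))), Add(-13, 1)) = Add(Add(9387, Add(-4, Mul(5476, 4225))), -12) = Add(Add(9387, Add(-4, 23136100)), -12) = Add(Add(9387, 23136096), -12) = Add(23145483, -12) = 23145471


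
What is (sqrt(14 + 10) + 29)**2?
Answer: 865 + 116*sqrt(6) ≈ 1149.1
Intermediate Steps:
(sqrt(14 + 10) + 29)**2 = (sqrt(24) + 29)**2 = (2*sqrt(6) + 29)**2 = (29 + 2*sqrt(6))**2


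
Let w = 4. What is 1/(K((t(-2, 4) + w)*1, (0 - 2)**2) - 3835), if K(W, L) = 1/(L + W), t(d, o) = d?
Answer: -6/23009 ≈ -0.00026077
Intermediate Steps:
1/(K((t(-2, 4) + w)*1, (0 - 2)**2) - 3835) = 1/(1/((0 - 2)**2 + (-2 + 4)*1) - 3835) = 1/(1/((-2)**2 + 2*1) - 3835) = 1/(1/(4 + 2) - 3835) = 1/(1/6 - 3835) = 1/(-23009/6) = -6/23009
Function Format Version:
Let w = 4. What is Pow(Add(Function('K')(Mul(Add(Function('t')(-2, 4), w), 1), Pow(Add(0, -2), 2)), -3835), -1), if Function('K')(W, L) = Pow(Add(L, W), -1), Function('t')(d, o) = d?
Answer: Rational(-6, 23009) ≈ -0.00026077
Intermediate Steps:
Pow(Add(Function('K')(Mul(Add(Function('t')(-2, 4), w), 1), Pow(Add(0, -2), 2)), -3835), -1) = Pow(Add(Pow(Add(Pow(Add(0, -2), 2), Mul(Add(-2, 4), 1)), -1), -3835), -1) = Pow(Add(Pow(Add(Pow(-2, 2), Mul(2, 1)), -1), -3835), -1) = Pow(Add(Pow(Add(4, 2), -1), -3835), -1) = Pow(Add(Pow(6, -1), -3835), -1) = Pow(Add(Rational(1, 6), -3835), -1) = Pow(Rational(-23009, 6), -1) = Rational(-6, 23009)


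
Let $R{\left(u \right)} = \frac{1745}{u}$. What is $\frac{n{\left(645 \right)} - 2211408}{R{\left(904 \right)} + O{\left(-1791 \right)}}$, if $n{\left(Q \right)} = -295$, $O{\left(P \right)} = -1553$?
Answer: $\frac{153798424}{107859} \approx 1425.9$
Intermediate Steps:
$\frac{n{\left(645 \right)} - 2211408}{R{\left(904 \right)} + O{\left(-1791 \right)}} = \frac{-295 - 2211408}{\frac{1745}{904} - 1553} = - \frac{2211703}{1745 \cdot \frac{1}{904} - 1553} = - \frac{2211703}{\frac{1745}{904} - 1553} = - \frac{2211703}{- \frac{1402167}{904}} = \left(-2211703\right) \left(- \frac{904}{1402167}\right) = \frac{153798424}{107859}$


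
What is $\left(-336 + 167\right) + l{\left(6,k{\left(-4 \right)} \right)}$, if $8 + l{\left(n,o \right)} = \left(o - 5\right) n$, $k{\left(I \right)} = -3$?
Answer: $-225$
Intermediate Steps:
$l{\left(n,o \right)} = -8 + n \left(-5 + o\right)$ ($l{\left(n,o \right)} = -8 + \left(o - 5\right) n = -8 + \left(-5 + o\right) n = -8 + n \left(-5 + o\right)$)
$\left(-336 + 167\right) + l{\left(6,k{\left(-4 \right)} \right)} = \left(-336 + 167\right) - 56 = -169 - 56 = -225$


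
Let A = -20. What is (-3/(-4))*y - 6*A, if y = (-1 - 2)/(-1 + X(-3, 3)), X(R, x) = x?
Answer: 951/8 ≈ 118.88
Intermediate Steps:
y = -3/2 (y = (-1 - 2)/(-1 + 3) = -3/2 ≈ -1.5000)
(-3/(-4))*y - 6*A = -3/(-4)*(-3/2) - 6*(-20) = -3*(-¼)*(-3/2) + 120 = (¾)*(-3/2) + 120 = -9/8 + 120 = 951/8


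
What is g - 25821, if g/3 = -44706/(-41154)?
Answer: -177083886/6859 ≈ -25818.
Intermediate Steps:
g = 22353/6859 (g = 3*(-44706/(-41154)) = 3*(-44706*(-1/41154)) = 3*(7451/6859) = 22353/6859 ≈ 3.2589)
g - 25821 = 22353/6859 - 25821 = -177083886/6859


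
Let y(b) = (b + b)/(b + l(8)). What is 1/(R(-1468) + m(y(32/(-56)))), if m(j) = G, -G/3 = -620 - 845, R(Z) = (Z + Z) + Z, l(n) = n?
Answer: -1/9 ≈ -0.11111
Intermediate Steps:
R(Z) = 3*Z (R(Z) = 2*Z + Z = 3*Z)
y(b) = 2*b/(8 + b) (y(b) = (b + b)/(b + 8) = (2*b)/(8 + b) = 2*b/(8 + b))
G = 4395 (G = -3*(-620 - 845) = -3*(-1465) = 4395)
m(j) = 4395
1/(R(-1468) + m(y(32/(-56)))) = 1/(3*(-1468) + 4395) = 1/(-4404 + 4395) = 1/(-9) = -1/9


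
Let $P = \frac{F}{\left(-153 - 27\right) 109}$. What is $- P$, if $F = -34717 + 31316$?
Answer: $- \frac{3401}{19620} \approx -0.17334$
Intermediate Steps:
$F = -3401$
$P = \frac{3401}{19620}$ ($P = - \frac{3401}{\left(-153 - 27\right) 109} = - \frac{3401}{\left(-180\right) 109} = - \frac{3401}{-19620} = \left(-3401\right) \left(- \frac{1}{19620}\right) = \frac{3401}{19620} \approx 0.17334$)
$- P = \left(-1\right) \frac{3401}{19620} = - \frac{3401}{19620}$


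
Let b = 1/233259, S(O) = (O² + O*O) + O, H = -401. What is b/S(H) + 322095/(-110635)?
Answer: -44279507218666/15209373883977 ≈ -2.9113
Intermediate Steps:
S(O) = O + 2*O² (S(O) = (O² + O²) + O = 2*O² + O = O + 2*O²)
b = 1/233259 ≈ 4.2871e-6
b/S(H) + 322095/(-110635) = 1/(233259*((-401*(1 + 2*(-401))))) + 322095/(-110635) = 1/(233259*((-401*(1 - 802)))) + 322095*(-1/110635) = 1/(233259*((-401*(-801)))) - 591/203 = (1/233259)/321201 - 591/203 = (1/233259)*(1/321201) - 591/203 = 1/74923024059 - 591/203 = -44279507218666/15209373883977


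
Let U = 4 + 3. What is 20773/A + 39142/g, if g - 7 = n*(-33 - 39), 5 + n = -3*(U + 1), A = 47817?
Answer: 1915172449/100176615 ≈ 19.118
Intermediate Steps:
U = 7
n = -29 (n = -5 - 3*(7 + 1) = -5 - 3*8 = -5 - 24 = -29)
g = 2095 (g = 7 - 29*(-33 - 39) = 7 - 29*(-72) = 7 + 2088 = 2095)
20773/A + 39142/g = 20773/47817 + 39142/2095 = 1915172449/100176615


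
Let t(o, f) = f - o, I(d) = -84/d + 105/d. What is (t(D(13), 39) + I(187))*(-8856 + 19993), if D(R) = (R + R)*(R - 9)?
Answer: -135136358/187 ≈ -7.2265e+5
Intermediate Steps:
D(R) = 2*R*(-9 + R) (D(R) = (2*R)*(-9 + R) = 2*R*(-9 + R))
I(d) = 21/d
(t(D(13), 39) + I(187))*(-8856 + 19993) = ((39 - 2*13*(-9 + 13)) + 21/187)*(-8856 + 19993) = ((39 - 2*13*4) + 21*(1/187))*11137 = ((39 - 1*104) + 21/187)*11137 = ((39 - 104) + 21/187)*11137 = (-65 + 21/187)*11137 = -12134/187*11137 = -135136358/187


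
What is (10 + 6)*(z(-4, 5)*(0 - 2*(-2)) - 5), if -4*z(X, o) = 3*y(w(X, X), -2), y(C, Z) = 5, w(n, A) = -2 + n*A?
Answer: -320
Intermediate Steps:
w(n, A) = -2 + A*n
z(X, o) = -15/4 (z(X, o) = -3*5/4 = -1/4*15 = -15/4)
(10 + 6)*(z(-4, 5)*(0 - 2*(-2)) - 5) = (10 + 6)*(-15*(0 - 2*(-2))/4 - 5) = 16*(-15*(0 + 4)/4 - 5) = 16*(-15/4*4 - 5) = 16*(-15 - 5) = 16*(-20) = -320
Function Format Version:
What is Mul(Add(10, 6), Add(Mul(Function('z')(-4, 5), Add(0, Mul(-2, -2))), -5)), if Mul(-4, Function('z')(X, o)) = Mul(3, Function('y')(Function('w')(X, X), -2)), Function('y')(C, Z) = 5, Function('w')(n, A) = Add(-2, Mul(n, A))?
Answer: -320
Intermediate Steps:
Function('w')(n, A) = Add(-2, Mul(A, n))
Function('z')(X, o) = Rational(-15, 4) (Function('z')(X, o) = Mul(Rational(-1, 4), Mul(3, 5)) = Mul(Rational(-1, 4), 15) = Rational(-15, 4))
Mul(Add(10, 6), Add(Mul(Function('z')(-4, 5), Add(0, Mul(-2, -2))), -5)) = Mul(Add(10, 6), Add(Mul(Rational(-15, 4), Add(0, Mul(-2, -2))), -5)) = Mul(16, Add(Mul(Rational(-15, 4), Add(0, 4)), -5)) = Mul(16, Add(Mul(Rational(-15, 4), 4), -5)) = Mul(16, Add(-15, -5)) = Mul(16, -20) = -320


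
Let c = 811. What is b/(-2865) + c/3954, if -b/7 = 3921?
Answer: 36949651/3776070 ≈ 9.7852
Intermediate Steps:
b = -27447 (b = -7*3921 = -27447)
b/(-2865) + c/3954 = -27447/(-2865) + 811/3954 = -27447*(-1/2865) + 811*(1/3954) = 9149/955 + 811/3954 = 36949651/3776070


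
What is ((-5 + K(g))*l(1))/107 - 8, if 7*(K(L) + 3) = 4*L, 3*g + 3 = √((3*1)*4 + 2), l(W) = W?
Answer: -6052/749 + 4*√14/2247 ≈ -8.0734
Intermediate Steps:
g = -1 + √14/3 (g = -1 + √((3*1)*4 + 2)/3 = -1 + √(3*4 + 2)/3 = -1 + √(12 + 2)/3 = -1 + √14/3 ≈ 0.24722)
K(L) = -3 + 4*L/7 (K(L) = -3 + (4*L)/7 = -3 + 4*L/7)
((-5 + K(g))*l(1))/107 - 8 = ((-5 + (-3 + 4*(-1 + √14/3)/7))*1)/107 - 8 = ((-5 + (-3 + (-4/7 + 4*√14/21)))*1)*(1/107) - 8 = ((-5 + (-25/7 + 4*√14/21))*1)*(1/107) - 8 = ((-60/7 + 4*√14/21)*1)*(1/107) - 8 = (-60/7 + 4*√14/21)*(1/107) - 8 = (-60/749 + 4*√14/2247) - 8 = -6052/749 + 4*√14/2247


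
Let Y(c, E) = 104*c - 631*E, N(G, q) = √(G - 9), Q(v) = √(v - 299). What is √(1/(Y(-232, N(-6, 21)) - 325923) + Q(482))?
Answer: √((-1 + √183*(350051 + 631*I*√15))/(350051 + 631*I*√15)) ≈ 3.678 + 0.e-9*I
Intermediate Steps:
Q(v) = √(-299 + v)
N(G, q) = √(-9 + G)
Y(c, E) = -631*E + 104*c
√(1/(Y(-232, N(-6, 21)) - 325923) + Q(482)) = √(1/((-631*√(-9 - 6) + 104*(-232)) - 325923) + √(-299 + 482)) = √(1/((-631*I*√15 - 24128) - 325923) + √183) = √(1/((-24128 - 631*I*√15) - 325923) + √183) = √(1/(-350051 - 631*I*√15) + √183) = √(√183 + 1/(-350051 - 631*I*√15))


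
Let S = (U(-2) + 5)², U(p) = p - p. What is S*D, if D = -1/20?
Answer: -5/4 ≈ -1.2500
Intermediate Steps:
U(p) = 0
S = 25 (S = (0 + 5)² = 5² = 25)
D = -1/20 ≈ -0.050000
S*D = 25*(-1/20) = -5/4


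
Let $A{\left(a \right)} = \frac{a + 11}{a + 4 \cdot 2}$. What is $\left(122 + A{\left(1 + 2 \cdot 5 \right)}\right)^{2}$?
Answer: $\frac{5475600}{361} \approx 15168.0$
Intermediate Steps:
$A{\left(a \right)} = \frac{11 + a}{8 + a}$ ($A{\left(a \right)} = \frac{11 + a}{a + 8} = \frac{11 + a}{8 + a}$)
$\left(122 + A{\left(1 + 2 \cdot 5 \right)}\right)^{2} = \left(122 + \frac{11 + \left(1 + 2 \cdot 5\right)}{8 + \left(1 + 2 \cdot 5\right)}\right)^{2} = \left(122 + \frac{11 + \left(1 + 10\right)}{8 + \left(1 + 10\right)}\right)^{2} = \left(122 + \frac{11 + 11}{8 + 11}\right)^{2} = \left(122 + \frac{1}{19} \cdot 22\right)^{2} = \left(122 + \frac{22}{19}\right)^{2} = \left(\frac{2340}{19}\right)^{2} = \frac{5475600}{361}$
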